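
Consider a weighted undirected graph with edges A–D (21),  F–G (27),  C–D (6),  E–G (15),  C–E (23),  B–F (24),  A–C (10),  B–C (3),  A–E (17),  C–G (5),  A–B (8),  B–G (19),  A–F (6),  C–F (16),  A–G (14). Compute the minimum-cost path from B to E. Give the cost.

A few of the B→E routes:
B → A → E: 8 + 17 = 25
B → C → G → E: 3 + 5 + 15 = 23
B → G → E: 19 + 15 = 34
B → A → G → E: 8 + 14 + 15 = 37
B → C → E: 3 + 23 = 26
B → C → A → E: 3 + 10 + 17 = 30
Best route has total 23.

23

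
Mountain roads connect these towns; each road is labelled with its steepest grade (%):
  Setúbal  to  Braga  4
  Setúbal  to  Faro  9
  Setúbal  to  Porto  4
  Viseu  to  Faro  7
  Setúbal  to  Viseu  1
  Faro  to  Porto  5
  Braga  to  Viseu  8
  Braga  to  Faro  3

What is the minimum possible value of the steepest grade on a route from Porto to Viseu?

Some routes from Porto to Viseu:
Porto-Faro-Viseu: max(5, 7) = 7
Porto-Faro-Braga-Setúbal-Viseu: max(5, 3, 4, 1) = 5
Porto-Setúbal-Viseu: max(4, 1) = 4
Porto-Setúbal-Braga-Faro-Viseu: max(4, 4, 3, 7) = 7
Smallest bottleneck: 4%.

4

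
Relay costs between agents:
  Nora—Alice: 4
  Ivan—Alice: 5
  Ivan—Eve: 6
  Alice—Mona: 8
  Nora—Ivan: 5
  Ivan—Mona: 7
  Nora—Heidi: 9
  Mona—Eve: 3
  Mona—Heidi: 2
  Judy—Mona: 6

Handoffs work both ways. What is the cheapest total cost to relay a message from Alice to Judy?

14

A few of the Alice→Judy routes:
Alice -> Nora -> Ivan -> Eve -> Mona -> Judy: 4 + 5 + 6 + 3 + 6 = 24
Alice -> Mona -> Judy: 8 + 6 = 14
Alice -> Ivan -> Mona -> Judy: 5 + 7 + 6 = 18
Alice -> Ivan -> Eve -> Mona -> Judy: 5 + 6 + 3 + 6 = 20
Alice -> Nora -> Ivan -> Mona -> Judy: 4 + 5 + 7 + 6 = 22
Alice -> Nora -> Heidi -> Mona -> Judy: 4 + 9 + 2 + 6 = 21
Best route has total 14.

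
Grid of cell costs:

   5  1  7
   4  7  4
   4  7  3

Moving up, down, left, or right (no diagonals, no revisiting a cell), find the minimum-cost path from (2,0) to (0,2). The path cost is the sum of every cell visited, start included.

21

One optimal route is r2c0 → r1c0 → r0c0 → r0c1 → r0c2.
Its cost is 4 + 4 + 5 + 1 + 7 = 21.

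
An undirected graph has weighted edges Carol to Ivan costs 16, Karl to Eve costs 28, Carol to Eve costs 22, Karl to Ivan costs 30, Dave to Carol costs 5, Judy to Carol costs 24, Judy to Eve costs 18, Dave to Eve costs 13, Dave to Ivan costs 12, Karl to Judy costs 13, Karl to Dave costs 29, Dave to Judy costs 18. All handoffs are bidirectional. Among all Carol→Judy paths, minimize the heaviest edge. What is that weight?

Checking several routes:
Carol - Ivan - Dave - Judy: max(16, 12, 18) = 18
Carol - Eve - Judy: max(22, 18) = 22
Carol - Dave - Judy: max(5, 18) = 18
Carol - Eve - Dave - Judy: max(22, 13, 18) = 22
Carol - Ivan - Dave - Eve - Judy: max(16, 12, 13, 18) = 18
Carol - Dave - Eve - Judy: max(5, 13, 18) = 18
Best route has worst link 18.

18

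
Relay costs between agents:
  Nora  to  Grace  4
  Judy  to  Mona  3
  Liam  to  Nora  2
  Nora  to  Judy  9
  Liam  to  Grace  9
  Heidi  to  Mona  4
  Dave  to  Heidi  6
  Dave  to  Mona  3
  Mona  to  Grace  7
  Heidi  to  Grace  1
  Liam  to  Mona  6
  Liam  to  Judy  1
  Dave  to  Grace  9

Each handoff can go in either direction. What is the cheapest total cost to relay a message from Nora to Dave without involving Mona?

A few of the Nora→Dave routes:
Nora-Grace-Heidi-Dave: 4 + 1 + 6 = 11
Nora-Liam-Grace-Dave: 2 + 9 + 9 = 20
Nora-Grace-Dave: 4 + 9 = 13
Nora-Liam-Grace-Heidi-Dave: 2 + 9 + 1 + 6 = 18
Nora-Judy-Liam-Grace-Heidi-Dave: 9 + 1 + 9 + 1 + 6 = 26
The minimum is 11.

11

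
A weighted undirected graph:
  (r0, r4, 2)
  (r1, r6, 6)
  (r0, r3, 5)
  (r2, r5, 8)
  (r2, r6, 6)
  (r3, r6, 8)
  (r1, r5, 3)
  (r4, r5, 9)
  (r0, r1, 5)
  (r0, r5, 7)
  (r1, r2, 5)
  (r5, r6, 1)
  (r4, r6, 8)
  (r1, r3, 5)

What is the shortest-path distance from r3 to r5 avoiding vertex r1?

9

Checking several routes:
r3→r6→r5: 8 + 1 = 9
r3→r0→r5: 5 + 7 = 12
r3→r0→r4→r5: 5 + 2 + 9 = 16
Best route has total 9.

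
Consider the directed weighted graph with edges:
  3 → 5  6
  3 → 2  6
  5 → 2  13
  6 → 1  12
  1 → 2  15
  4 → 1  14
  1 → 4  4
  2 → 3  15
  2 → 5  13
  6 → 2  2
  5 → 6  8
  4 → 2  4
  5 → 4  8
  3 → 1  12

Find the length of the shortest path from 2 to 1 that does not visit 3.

33

Candidate routes:
2 - 5 - 4 - 1: 13 + 8 + 14 = 35
2 - 5 - 6 - 1: 13 + 8 + 12 = 33
The minimum is 33.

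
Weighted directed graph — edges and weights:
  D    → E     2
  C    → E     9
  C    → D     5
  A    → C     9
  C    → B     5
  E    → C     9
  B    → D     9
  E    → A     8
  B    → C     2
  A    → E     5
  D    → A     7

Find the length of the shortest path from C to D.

5

Routes from C to D:
C - B - D: 5 + 9 = 14
C - D: 5
The minimum is 5.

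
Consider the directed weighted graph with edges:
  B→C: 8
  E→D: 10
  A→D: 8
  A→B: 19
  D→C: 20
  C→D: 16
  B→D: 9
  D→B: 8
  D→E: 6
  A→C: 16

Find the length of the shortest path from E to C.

Paths from E to C:
E → D → C: 10 + 20 = 30
E → D → B → C: 10 + 8 + 8 = 26
Best route has total 26.

26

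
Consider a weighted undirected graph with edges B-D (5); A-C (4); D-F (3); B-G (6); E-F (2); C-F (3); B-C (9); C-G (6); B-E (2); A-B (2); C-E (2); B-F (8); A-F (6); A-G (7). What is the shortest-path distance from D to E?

Some routes from D to E:
D-F-A-B-E: 3 + 6 + 2 + 2 = 13
D-F-C-E: 3 + 3 + 2 = 8
D-F-B-E: 3 + 8 + 2 = 13
D-B-E: 5 + 2 = 7
D-F-E: 3 + 2 = 5
The minimum is 5.

5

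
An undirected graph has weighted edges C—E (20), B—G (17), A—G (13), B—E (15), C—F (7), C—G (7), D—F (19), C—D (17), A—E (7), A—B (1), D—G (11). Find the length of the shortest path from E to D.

31

Some routes from E to D:
E - C - G - D: 20 + 7 + 11 = 38
E - C - D: 20 + 17 = 37
E - A - B - G - D: 7 + 1 + 17 + 11 = 36
E - A - G - D: 7 + 13 + 11 = 31
The minimum is 31.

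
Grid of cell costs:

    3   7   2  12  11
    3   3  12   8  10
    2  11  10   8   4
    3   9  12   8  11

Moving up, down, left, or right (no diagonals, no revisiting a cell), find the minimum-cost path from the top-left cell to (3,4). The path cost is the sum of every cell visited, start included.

51

Cheapest: [0,0]→[1,0]→[2,0]→[3,0]→[3,1]→[3,2]→[3,3]→[3,4]
  3 + 3 + 2 + 3 + 9 + 12 + 8 + 11 = 51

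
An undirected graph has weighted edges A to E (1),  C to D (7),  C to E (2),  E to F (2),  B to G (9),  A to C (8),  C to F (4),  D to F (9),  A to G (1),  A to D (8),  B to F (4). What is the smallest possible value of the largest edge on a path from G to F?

A few of the G→F routes:
G -> A -> C -> E -> F: max(1, 8, 2, 2) = 8
G -> A -> E -> C -> F: max(1, 1, 2, 4) = 4
G -> A -> D -> C -> F: max(1, 8, 7, 4) = 8
G -> A -> D -> C -> E -> F: max(1, 8, 7, 2, 2) = 8
G -> A -> C -> F: max(1, 8, 4) = 8
G -> A -> E -> F: max(1, 1, 2) = 2
Smallest bottleneck: 2.

2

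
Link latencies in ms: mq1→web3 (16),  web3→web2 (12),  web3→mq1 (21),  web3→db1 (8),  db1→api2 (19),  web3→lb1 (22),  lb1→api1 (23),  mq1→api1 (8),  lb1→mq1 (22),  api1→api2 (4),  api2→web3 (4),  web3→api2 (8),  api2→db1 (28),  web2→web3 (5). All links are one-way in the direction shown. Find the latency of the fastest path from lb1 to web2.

43

Routes from lb1 to web2:
lb1 → mq1 → api1 → api2 → web3 → web2: 22 + 8 + 4 + 4 + 12 = 50
lb1 → api1 → api2 → web3 → web2: 23 + 4 + 4 + 12 = 43
lb1 → mq1 → web3 → web2: 22 + 16 + 12 = 50
The minimum is 43 ms.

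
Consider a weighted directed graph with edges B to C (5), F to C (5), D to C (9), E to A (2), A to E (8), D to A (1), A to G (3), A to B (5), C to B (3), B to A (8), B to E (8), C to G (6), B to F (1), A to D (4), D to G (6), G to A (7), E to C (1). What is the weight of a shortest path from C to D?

Candidate routes:
C-B-E-A-D: 3 + 8 + 2 + 4 = 17
C-B-A-D: 3 + 8 + 4 = 15
C-G-A-D: 6 + 7 + 4 = 17
Shortest: 15.

15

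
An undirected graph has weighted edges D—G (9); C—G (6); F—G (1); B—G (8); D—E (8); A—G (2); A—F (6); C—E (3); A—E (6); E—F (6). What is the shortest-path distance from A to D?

11

Some routes from A to D:
A → E → D: 6 + 8 = 14
A → G → D: 2 + 9 = 11
A → F → G → D: 6 + 1 + 9 = 16
A → G → F → E → D: 2 + 1 + 6 + 8 = 17
The minimum is 11.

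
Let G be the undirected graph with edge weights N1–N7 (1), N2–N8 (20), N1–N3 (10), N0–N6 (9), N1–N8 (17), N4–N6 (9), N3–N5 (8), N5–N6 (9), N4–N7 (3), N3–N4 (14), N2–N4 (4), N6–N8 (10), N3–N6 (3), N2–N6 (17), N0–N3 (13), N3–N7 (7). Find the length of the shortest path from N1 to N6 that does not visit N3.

Comparing a few candidate routes:
N1 -> N7 -> N4 -> N2 -> N6: 1 + 3 + 4 + 17 = 25
N1 -> N8 -> N6: 17 + 10 = 27
N1 -> N7 -> N4 -> N6: 1 + 3 + 9 = 13
The minimum is 13.

13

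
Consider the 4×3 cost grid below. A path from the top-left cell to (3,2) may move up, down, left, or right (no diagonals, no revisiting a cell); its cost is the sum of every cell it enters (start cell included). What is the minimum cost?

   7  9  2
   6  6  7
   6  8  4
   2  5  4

Take (0,0) → (1,0) → (2,0) → (3,0) → (3,1) → (3,2) for a total of 7 + 6 + 6 + 2 + 5 + 4 = 30.

30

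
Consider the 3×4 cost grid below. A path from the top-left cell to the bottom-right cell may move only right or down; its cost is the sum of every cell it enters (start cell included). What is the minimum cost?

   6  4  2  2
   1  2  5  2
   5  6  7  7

Cheapest: r0c0 → r0c1 → r0c2 → r0c3 → r1c3 → r2c3
  6 + 4 + 2 + 2 + 2 + 7 = 23

23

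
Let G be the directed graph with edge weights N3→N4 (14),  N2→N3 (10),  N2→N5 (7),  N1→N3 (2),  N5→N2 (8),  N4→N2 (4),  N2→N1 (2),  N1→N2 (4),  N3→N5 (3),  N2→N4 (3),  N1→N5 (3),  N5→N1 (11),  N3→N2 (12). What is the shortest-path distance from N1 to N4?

Comparing a few candidate routes:
N1 -> N3 -> N4: 2 + 14 = 16
N1 -> N5 -> N2 -> N4: 3 + 8 + 3 = 14
N1 -> N2 -> N4: 4 + 3 = 7
N1 -> N3 -> N5 -> N2 -> N4: 2 + 3 + 8 + 3 = 16
The minimum is 7.

7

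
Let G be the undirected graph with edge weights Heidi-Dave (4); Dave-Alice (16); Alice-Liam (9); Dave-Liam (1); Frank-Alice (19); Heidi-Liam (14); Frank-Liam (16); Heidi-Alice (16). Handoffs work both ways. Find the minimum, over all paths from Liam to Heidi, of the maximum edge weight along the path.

4

Some routes from Liam to Heidi:
Liam-Heidi: max(14) = 14
Liam-Dave-Heidi: max(1, 4) = 4
Liam-Alice-Heidi: max(9, 16) = 16
Liam-Frank-Alice-Dave-Heidi: max(16, 19, 16, 4) = 19
Liam-Dave-Alice-Heidi: max(1, 16, 16) = 16
Liam-Alice-Dave-Heidi: max(9, 16, 4) = 16
Smallest bottleneck: 4.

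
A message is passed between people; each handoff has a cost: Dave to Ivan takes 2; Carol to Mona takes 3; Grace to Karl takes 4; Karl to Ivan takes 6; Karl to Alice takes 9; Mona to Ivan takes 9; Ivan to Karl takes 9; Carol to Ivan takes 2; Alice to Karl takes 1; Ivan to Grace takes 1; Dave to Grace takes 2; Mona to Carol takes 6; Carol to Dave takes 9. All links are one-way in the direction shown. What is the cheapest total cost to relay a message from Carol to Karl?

7

Checking several routes:
Carol-Dave-Grace-Karl: 9 + 2 + 4 = 15
Carol-Dave-Ivan-Grace-Karl: 9 + 2 + 1 + 4 = 16
Carol-Mona-Ivan-Grace-Karl: 3 + 9 + 1 + 4 = 17
Carol-Ivan-Grace-Karl: 2 + 1 + 4 = 7
Carol-Ivan-Karl: 2 + 9 = 11
The minimum is 7.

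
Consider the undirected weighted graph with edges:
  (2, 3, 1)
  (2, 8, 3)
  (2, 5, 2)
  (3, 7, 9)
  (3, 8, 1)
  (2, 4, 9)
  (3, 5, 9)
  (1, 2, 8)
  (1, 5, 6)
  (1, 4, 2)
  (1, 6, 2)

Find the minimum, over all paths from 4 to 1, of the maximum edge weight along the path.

2

A few of the 4→1 routes:
4-2-1: max(9, 8) = 9
4-1: max(2) = 2
4-2-8-3-5-1: max(9, 3, 1, 9, 6) = 9
4-2-5-1: max(9, 2, 6) = 9
Best route has worst link 2.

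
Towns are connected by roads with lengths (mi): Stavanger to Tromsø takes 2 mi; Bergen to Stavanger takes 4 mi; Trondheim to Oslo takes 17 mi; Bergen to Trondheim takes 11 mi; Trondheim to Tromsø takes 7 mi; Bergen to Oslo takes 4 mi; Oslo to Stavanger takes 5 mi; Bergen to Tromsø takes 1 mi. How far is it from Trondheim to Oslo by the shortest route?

12

Checking several routes:
Trondheim-Tromsø-Stavanger-Oslo: 7 + 2 + 5 = 14
Trondheim-Bergen-Oslo: 11 + 4 = 15
Trondheim-Tromsø-Bergen-Oslo: 7 + 1 + 4 = 12
Best route has total 12 mi.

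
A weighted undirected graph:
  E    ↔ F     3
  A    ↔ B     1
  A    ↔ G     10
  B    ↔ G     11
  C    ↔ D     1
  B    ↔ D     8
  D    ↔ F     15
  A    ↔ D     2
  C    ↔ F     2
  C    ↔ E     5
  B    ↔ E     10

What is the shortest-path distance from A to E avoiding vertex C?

A few of the A→E routes:
A-D-F-E: 2 + 15 + 3 = 20
A-D-B-E: 2 + 8 + 10 = 20
A-B-E: 1 + 10 = 11
A-B-D-F-E: 1 + 8 + 15 + 3 = 27
Shortest: 11.

11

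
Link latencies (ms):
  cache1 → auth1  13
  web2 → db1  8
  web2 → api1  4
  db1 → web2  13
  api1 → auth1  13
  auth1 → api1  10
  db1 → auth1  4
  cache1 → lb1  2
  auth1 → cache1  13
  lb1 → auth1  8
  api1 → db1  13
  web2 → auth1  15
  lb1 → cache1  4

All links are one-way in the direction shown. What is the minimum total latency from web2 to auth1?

12

Candidate routes:
web2 - auth1: 15
web2 - db1 - auth1: 8 + 4 = 12
web2 - api1 - auth1: 4 + 13 = 17
web2 - api1 - db1 - auth1: 4 + 13 + 4 = 21
The minimum is 12 ms.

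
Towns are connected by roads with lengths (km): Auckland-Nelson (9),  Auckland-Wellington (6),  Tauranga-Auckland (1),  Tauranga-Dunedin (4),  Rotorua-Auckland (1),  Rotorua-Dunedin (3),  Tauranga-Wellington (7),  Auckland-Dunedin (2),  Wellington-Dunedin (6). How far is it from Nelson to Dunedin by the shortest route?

11

A few of the Nelson→Dunedin routes:
Nelson→Auckland→Tauranga→Dunedin: 9 + 1 + 4 = 14
Nelson→Auckland→Dunedin: 9 + 2 = 11
Nelson→Auckland→Rotorua→Dunedin: 9 + 1 + 3 = 13
Nelson→Auckland→Wellington→Dunedin: 9 + 6 + 6 = 21
Shortest: 11 km.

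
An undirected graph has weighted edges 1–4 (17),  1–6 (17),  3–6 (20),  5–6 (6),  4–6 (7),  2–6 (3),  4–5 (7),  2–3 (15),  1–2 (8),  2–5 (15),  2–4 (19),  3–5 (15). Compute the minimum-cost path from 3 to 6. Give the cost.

A few of the 3→6 routes:
3 -> 5 -> 4 -> 6: 15 + 7 + 7 = 29
3 -> 6: 20
3 -> 2 -> 6: 15 + 3 = 18
3 -> 5 -> 6: 15 + 6 = 21
3 -> 2 -> 5 -> 6: 15 + 15 + 6 = 36
3 -> 5 -> 2 -> 6: 15 + 15 + 3 = 33
Shortest: 18.

18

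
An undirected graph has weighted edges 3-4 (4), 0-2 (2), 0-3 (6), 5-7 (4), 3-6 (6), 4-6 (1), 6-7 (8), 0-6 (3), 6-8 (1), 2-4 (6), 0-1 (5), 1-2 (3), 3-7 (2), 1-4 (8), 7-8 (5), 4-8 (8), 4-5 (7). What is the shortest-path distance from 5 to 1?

Comparing a few candidate routes:
5 → 4 → 6 → 0 → 2 → 1: 7 + 1 + 3 + 2 + 3 = 16
5 → 4 → 2 → 1: 7 + 6 + 3 = 16
5 → 4 → 6 → 0 → 1: 7 + 1 + 3 + 5 = 16
5 → 7 → 3 → 0 → 2 → 1: 4 + 2 + 6 + 2 + 3 = 17
5 → 4 → 1: 7 + 8 = 15
Shortest: 15.

15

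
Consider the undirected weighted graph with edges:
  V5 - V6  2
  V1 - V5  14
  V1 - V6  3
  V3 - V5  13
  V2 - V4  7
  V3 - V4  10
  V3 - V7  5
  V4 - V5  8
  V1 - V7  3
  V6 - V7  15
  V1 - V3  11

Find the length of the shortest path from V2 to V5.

15

Checking several routes:
V2 - V4 - V3 - V7 - V1 - V6 - V5: 7 + 10 + 5 + 3 + 3 + 2 = 30
V2 - V4 - V3 - V5: 7 + 10 + 13 = 30
V2 - V4 - V5: 7 + 8 = 15
V2 - V4 - V3 - V1 - V6 - V5: 7 + 10 + 11 + 3 + 2 = 33
Shortest: 15.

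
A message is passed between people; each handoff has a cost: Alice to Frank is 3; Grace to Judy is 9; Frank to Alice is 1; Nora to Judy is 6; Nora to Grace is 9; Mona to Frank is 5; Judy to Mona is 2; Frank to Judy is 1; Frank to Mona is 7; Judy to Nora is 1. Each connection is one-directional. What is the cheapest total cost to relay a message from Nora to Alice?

Routes from Nora to Alice:
Nora→Grace→Judy→Mona→Frank→Alice: 9 + 9 + 2 + 5 + 1 = 26
Nora→Judy→Mona→Frank→Alice: 6 + 2 + 5 + 1 = 14
Best route has total 14.

14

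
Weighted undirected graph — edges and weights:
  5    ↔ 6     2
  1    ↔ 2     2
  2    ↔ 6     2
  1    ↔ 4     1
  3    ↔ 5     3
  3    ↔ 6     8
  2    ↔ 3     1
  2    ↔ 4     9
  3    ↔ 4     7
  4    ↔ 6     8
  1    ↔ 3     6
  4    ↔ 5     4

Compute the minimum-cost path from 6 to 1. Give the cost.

4

Comparing a few candidate routes:
6→3→2→1: 8 + 1 + 2 = 11
6→2→3→1: 2 + 1 + 6 = 9
6→4→1: 8 + 1 = 9
6→5→3→2→1: 2 + 3 + 1 + 2 = 8
6→2→1: 2 + 2 = 4
6→5→4→1: 2 + 4 + 1 = 7
The minimum is 4.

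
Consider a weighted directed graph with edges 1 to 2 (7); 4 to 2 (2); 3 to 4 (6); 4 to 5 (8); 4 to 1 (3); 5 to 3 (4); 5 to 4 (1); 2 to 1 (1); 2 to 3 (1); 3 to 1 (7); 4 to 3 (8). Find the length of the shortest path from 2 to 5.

15

Paths from 2 to 5:
2 -> 3 -> 4 -> 5: 1 + 6 + 8 = 15
Shortest: 15.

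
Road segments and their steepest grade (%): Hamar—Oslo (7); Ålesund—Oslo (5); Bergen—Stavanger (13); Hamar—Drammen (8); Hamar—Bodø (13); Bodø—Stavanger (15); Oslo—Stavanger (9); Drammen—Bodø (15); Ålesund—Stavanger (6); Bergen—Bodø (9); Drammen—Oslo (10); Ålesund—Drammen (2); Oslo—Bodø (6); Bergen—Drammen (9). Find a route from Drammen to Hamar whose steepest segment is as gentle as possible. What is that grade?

7

A few of the Drammen→Hamar routes:
Drammen → Ålesund → Stavanger → Oslo → Hamar: max(2, 6, 9, 7) = 9
Drammen → Ålesund → Oslo → Hamar: max(2, 5, 7) = 7
Drammen → Hamar: max(8) = 8
Best route has worst link 7%.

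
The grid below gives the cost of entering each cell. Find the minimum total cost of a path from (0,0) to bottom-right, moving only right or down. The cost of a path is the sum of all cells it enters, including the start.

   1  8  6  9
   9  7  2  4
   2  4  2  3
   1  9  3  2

One optimal route is [0,0] [1,0] [2,0] [2,1] [2,2] [2,3] [3,3].
Its cost is 1 + 9 + 2 + 4 + 2 + 3 + 2 = 23.
(Top row then right column would cost 33.)

23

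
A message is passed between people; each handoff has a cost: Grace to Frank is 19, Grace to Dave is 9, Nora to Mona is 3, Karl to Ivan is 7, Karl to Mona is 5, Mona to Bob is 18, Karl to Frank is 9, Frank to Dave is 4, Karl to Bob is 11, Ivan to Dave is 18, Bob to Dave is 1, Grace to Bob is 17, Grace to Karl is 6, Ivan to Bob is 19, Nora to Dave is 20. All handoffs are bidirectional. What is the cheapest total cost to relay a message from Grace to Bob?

A few of the Grace→Bob routes:
Grace → Frank → Dave → Bob: 19 + 4 + 1 = 24
Grace → Karl → Bob: 6 + 11 = 17
Grace → Dave → Bob: 9 + 1 = 10
Grace → Bob: 17
Grace → Karl → Frank → Dave → Bob: 6 + 9 + 4 + 1 = 20
The minimum is 10.

10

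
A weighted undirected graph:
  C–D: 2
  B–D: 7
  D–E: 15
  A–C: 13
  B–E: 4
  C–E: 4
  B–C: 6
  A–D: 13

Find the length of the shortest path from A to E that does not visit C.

Paths from A to E avoiding C:
A - D - E: 13 + 15 = 28
A - D - B - E: 13 + 7 + 4 = 24
Shortest: 24.

24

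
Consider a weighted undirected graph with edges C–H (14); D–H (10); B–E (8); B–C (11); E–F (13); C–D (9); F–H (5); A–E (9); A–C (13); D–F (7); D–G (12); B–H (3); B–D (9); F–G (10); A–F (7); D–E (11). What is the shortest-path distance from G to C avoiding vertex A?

Some routes from G to C avoiding A:
G→F→H→C: 10 + 5 + 14 = 29
G→D→C: 12 + 9 = 21
G→F→H→B→C: 10 + 5 + 3 + 11 = 29
G→F→D→C: 10 + 7 + 9 = 26
G→D→B→C: 12 + 9 + 11 = 32
Shortest: 21.

21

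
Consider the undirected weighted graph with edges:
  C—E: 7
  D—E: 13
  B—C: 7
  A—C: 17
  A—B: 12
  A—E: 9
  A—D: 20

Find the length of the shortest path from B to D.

Some routes from B to D:
B -> C -> E -> D: 7 + 7 + 13 = 27
B -> A -> D: 12 + 20 = 32
B -> A -> E -> D: 12 + 9 + 13 = 34
The minimum is 27.

27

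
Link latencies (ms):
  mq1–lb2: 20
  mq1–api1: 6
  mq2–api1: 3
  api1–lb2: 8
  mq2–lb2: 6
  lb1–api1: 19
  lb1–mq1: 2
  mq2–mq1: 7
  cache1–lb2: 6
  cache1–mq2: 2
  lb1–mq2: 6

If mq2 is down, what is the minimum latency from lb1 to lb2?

Paths from lb1 to lb2 avoiding mq2:
lb1 -> mq1 -> api1 -> lb2: 2 + 6 + 8 = 16
lb1 -> mq1 -> lb2: 2 + 20 = 22
lb1 -> api1 -> lb2: 19 + 8 = 27
lb1 -> api1 -> mq1 -> lb2: 19 + 6 + 20 = 45
The minimum is 16 ms.

16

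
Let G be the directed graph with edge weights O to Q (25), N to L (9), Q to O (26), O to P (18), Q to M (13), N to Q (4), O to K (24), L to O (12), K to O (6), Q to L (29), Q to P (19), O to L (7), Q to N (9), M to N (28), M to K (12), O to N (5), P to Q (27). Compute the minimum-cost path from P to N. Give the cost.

Paths from P to N:
P - Q - M - N: 27 + 13 + 28 = 68
P - Q - M - K - O - N: 27 + 13 + 12 + 6 + 5 = 63
P - Q - N: 27 + 9 = 36
P - Q - O - N: 27 + 26 + 5 = 58
P - Q - L - O - N: 27 + 29 + 12 + 5 = 73
Shortest: 36.

36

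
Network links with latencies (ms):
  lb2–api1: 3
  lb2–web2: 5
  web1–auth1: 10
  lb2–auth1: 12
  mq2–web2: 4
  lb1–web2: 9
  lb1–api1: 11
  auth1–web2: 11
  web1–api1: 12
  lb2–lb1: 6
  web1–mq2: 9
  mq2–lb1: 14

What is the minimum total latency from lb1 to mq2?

13

Checking several routes:
lb1 -> lb2 -> web2 -> mq2: 6 + 5 + 4 = 15
lb1 -> mq2: 14
lb1 -> lb2 -> api1 -> web1 -> mq2: 6 + 3 + 12 + 9 = 30
lb1 -> web2 -> mq2: 9 + 4 = 13
lb1 -> api1 -> lb2 -> web2 -> mq2: 11 + 3 + 5 + 4 = 23
The minimum is 13 ms.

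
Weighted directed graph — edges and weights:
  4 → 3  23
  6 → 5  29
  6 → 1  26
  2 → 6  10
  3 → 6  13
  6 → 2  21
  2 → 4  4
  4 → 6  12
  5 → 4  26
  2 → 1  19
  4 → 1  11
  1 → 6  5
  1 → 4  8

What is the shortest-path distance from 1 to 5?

Routes from 1 to 5:
1→4→3→6→5: 8 + 23 + 13 + 29 = 73
1→6→5: 5 + 29 = 34
1→4→6→5: 8 + 12 + 29 = 49
Best route has total 34.

34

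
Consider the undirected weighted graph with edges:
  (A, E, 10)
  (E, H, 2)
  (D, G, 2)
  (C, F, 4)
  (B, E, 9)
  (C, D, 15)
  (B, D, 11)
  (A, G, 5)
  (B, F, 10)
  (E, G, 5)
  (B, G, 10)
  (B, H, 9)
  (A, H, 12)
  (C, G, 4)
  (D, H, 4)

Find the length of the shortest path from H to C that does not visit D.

11

Comparing a few candidate routes:
H - A - G - C: 12 + 5 + 4 = 21
H - B - F - C: 9 + 10 + 4 = 23
H - E - A - G - C: 2 + 10 + 5 + 4 = 21
H - E - G - C: 2 + 5 + 4 = 11
Best route has total 11.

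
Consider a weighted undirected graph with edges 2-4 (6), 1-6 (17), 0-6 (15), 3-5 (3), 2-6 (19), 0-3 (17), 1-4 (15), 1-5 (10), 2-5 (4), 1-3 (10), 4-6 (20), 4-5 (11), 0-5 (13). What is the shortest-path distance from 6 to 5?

Some routes from 6 to 5:
6 -> 4 -> 2 -> 5: 20 + 6 + 4 = 30
6 -> 2 -> 5: 19 + 4 = 23
6 -> 1 -> 5: 17 + 10 = 27
6 -> 0 -> 5: 15 + 13 = 28
Shortest: 23.

23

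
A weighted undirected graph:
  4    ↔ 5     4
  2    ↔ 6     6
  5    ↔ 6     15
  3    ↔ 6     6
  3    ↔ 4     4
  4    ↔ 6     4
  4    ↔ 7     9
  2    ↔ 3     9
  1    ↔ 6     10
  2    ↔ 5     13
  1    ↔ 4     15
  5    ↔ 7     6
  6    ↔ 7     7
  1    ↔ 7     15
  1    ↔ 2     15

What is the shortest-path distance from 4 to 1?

Checking several routes:
4 - 6 - 2 - 1: 4 + 6 + 15 = 25
4 - 3 - 6 - 1: 4 + 6 + 10 = 20
4 - 1: 15
4 - 6 - 1: 4 + 10 = 14
4 - 7 - 1: 9 + 15 = 24
Shortest: 14.

14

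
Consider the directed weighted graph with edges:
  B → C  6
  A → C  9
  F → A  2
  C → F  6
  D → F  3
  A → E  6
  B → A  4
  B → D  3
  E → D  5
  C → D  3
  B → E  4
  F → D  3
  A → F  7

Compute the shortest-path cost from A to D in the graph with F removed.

11

Paths from A to D avoiding F:
A - E - D: 6 + 5 = 11
A - C - D: 9 + 3 = 12
Best route has total 11.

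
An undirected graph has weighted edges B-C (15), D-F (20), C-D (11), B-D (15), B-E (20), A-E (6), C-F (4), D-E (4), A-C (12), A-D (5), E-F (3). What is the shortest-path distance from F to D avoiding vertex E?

Candidate routes:
F-D: 20
F-C-A-D: 4 + 12 + 5 = 21
F-C-B-D: 4 + 15 + 15 = 34
F-C-D: 4 + 11 = 15
The minimum is 15.

15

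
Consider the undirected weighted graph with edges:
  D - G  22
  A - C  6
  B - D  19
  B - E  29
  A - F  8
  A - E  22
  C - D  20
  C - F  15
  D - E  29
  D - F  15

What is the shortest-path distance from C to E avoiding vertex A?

49

Paths from C to E avoiding A:
C - D - B - E: 20 + 19 + 29 = 68
C - D - E: 20 + 29 = 49
C - F - D - E: 15 + 15 + 29 = 59
C - F - D - B - E: 15 + 15 + 19 + 29 = 78
Shortest: 49.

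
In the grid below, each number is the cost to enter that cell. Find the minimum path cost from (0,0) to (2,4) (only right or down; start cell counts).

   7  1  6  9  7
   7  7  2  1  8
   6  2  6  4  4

25

Cheapest: r0c0 r0c1 r0c2 r1c2 r1c3 r2c3 r2c4
  7 + 1 + 6 + 2 + 1 + 4 + 4 = 25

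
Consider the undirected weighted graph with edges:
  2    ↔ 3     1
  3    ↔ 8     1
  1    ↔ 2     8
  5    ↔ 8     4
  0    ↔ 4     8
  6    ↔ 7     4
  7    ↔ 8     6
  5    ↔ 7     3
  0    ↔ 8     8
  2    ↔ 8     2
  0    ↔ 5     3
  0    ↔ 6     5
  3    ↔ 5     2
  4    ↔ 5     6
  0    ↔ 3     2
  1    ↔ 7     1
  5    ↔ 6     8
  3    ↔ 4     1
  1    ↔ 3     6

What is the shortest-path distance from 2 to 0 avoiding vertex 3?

Checking several routes:
2-8-0: 2 + 8 = 10
2-8-5-0: 2 + 4 + 3 = 9
2-8-7-5-0: 2 + 6 + 3 + 3 = 14
2-8-7-6-0: 2 + 6 + 4 + 5 = 17
2-1-7-5-0: 8 + 1 + 3 + 3 = 15
The minimum is 9.

9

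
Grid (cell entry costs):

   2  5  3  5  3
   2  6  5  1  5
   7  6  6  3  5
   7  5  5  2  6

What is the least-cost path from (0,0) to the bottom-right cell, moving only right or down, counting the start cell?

Best path: r0c0 -> r0c1 -> r0c2 -> r0c3 -> r1c3 -> r2c3 -> r3c3 -> r3c4
Cost: 2 + 5 + 3 + 5 + 1 + 3 + 2 + 6 = 27
(Top row then right column would cost 34.)

27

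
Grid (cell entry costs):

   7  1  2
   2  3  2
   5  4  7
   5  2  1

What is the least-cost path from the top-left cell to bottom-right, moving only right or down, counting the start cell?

18

Best path: [0,0] → [0,1] → [1,1] → [2,1] → [3,1] → [3,2]
Cost: 7 + 1 + 3 + 4 + 2 + 1 = 18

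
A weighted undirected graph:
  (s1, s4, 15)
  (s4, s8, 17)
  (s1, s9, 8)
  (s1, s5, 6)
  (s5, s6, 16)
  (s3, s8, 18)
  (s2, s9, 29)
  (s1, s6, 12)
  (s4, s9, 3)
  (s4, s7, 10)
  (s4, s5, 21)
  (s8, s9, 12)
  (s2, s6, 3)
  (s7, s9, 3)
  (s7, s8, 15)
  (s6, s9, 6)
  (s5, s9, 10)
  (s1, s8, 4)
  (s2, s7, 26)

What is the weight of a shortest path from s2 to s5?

19

Checking several routes:
s2→s6→s1→s5: 3 + 12 + 6 = 21
s2→s6→s9→s1→s5: 3 + 6 + 8 + 6 = 23
s2→s6→s9→s5: 3 + 6 + 10 = 19
s2→s6→s5: 3 + 16 = 19
s2→s6→s9→s8→s1→s5: 3 + 6 + 12 + 4 + 6 = 31
The minimum is 19.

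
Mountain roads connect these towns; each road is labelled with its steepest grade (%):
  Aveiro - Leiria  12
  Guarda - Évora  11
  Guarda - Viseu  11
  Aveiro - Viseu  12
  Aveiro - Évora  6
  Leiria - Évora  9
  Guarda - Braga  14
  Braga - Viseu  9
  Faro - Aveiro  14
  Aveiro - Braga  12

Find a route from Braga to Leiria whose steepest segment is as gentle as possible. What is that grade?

A few of the Braga→Leiria routes:
Braga -> Viseu -> Aveiro -> Leiria: max(9, 12, 12) = 12
Braga -> Viseu -> Aveiro -> Évora -> Leiria: max(9, 12, 6, 9) = 12
Braga -> Viseu -> Guarda -> Évora -> Aveiro -> Leiria: max(9, 11, 11, 6, 12) = 12
Braga -> Viseu -> Guarda -> Évora -> Leiria: max(9, 11, 11, 9) = 11
Best route has worst link 11%.

11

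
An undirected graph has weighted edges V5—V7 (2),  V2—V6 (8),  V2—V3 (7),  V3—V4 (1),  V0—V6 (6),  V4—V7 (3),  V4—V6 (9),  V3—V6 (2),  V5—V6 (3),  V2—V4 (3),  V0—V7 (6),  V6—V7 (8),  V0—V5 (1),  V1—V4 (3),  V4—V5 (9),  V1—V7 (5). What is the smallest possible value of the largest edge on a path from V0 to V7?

2

Comparing a few candidate routes:
V0 - V5 - V6 - V3 - V4 - V1 - V7: max(1, 3, 2, 1, 3, 5) = 5
V0 - V5 - V6 - V3 - V4 - V7: max(1, 3, 2, 1, 3) = 3
V0 - V5 - V7: max(1, 2) = 2
Best route has worst link 2.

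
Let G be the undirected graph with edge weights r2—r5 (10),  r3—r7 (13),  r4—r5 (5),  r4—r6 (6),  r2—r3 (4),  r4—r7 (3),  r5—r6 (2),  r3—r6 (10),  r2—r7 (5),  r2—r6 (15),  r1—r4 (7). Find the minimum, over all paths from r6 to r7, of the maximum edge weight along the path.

A few of the r6→r7 routes:
r6-r5-r4-r7: max(2, 5, 3) = 5
r6-r4-r7: max(6, 3) = 6
r6-r5-r2-r7: max(2, 10, 5) = 10
r6-r3-r2-r5-r4-r7: max(10, 4, 10, 5, 3) = 10
r6-r4-r5-r2-r7: max(6, 5, 10, 5) = 10
The minimum achievable maximum is 5.

5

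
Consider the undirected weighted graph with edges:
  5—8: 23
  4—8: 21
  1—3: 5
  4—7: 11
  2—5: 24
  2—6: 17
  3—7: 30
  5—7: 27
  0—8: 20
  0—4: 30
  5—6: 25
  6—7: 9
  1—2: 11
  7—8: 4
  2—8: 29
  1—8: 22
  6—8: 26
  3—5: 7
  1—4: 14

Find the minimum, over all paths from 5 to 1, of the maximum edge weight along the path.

7

A few of the 5→1 routes:
5 -> 8 -> 1: max(23, 22) = 23
5 -> 8 -> 7 -> 6 -> 2 -> 1: max(23, 4, 9, 17, 11) = 23
5 -> 3 -> 1: max(7, 5) = 7
5 -> 8 -> 7 -> 4 -> 1: max(23, 4, 11, 14) = 23
Best route has worst link 7.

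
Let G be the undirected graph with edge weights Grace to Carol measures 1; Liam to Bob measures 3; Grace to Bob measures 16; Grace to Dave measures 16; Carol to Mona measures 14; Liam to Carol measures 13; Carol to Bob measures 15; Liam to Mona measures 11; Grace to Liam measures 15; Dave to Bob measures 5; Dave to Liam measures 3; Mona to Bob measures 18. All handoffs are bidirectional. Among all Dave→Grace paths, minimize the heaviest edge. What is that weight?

13

Checking several routes:
Dave - Bob - Liam - Mona - Carol - Grace: max(5, 3, 11, 14, 1) = 14
Dave - Liam - Carol - Grace: max(3, 13, 1) = 13
Dave - Bob - Liam - Carol - Grace: max(5, 3, 13, 1) = 13
The minimum achievable maximum is 13.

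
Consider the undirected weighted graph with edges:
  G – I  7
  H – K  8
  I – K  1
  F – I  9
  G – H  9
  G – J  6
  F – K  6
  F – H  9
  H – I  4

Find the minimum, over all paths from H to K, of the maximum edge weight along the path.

4

Some routes from H to K:
H -> F -> K: max(9, 6) = 9
H -> K: max(8) = 8
H -> I -> F -> K: max(4, 9, 6) = 9
H -> I -> K: max(4, 1) = 4
H -> F -> I -> K: max(9, 9, 1) = 9
Smallest bottleneck: 4.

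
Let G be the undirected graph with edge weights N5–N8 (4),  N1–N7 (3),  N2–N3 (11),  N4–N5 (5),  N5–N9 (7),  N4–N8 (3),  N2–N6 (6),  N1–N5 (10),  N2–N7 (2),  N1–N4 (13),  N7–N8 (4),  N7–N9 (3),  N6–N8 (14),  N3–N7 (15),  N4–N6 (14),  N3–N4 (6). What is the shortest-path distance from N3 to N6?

A few of the N3→N6 routes:
N3 - N4 - N8 - N6: 6 + 3 + 14 = 23
N3 - N4 - N6: 6 + 14 = 20
N3 - N2 - N6: 11 + 6 = 17
N3 - N4 - N8 - N7 - N2 - N6: 6 + 3 + 4 + 2 + 6 = 21
Best route has total 17.

17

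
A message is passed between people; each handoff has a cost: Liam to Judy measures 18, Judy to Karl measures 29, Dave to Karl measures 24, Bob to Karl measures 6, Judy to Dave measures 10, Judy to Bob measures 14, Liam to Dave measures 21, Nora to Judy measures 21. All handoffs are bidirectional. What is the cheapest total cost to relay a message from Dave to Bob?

24

Some routes from Dave to Bob:
Dave -> Karl -> Bob: 24 + 6 = 30
Dave -> Judy -> Bob: 10 + 14 = 24
Dave -> Judy -> Karl -> Bob: 10 + 29 + 6 = 45
Dave -> Liam -> Judy -> Bob: 21 + 18 + 14 = 53
The minimum is 24.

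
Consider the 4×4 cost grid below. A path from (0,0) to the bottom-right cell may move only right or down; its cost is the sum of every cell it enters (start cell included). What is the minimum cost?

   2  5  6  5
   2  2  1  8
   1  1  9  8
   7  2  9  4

21

Best path: [0,0]→[1,0]→[2,0]→[2,1]→[3,1]→[3,2]→[3,3]
Cost: 2 + 2 + 1 + 1 + 2 + 9 + 4 = 21
For comparison, the top-then-right route costs 38.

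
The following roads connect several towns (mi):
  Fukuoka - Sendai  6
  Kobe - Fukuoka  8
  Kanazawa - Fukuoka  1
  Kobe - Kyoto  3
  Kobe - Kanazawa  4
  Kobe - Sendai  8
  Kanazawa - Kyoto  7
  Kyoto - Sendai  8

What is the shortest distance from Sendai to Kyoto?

Some routes from Sendai to Kyoto:
Sendai→Kobe→Kyoto: 8 + 3 = 11
Sendai→Kyoto: 8
Sendai→Fukuoka→Kanazawa→Kyoto: 6 + 1 + 7 = 14
Shortest: 8 mi.

8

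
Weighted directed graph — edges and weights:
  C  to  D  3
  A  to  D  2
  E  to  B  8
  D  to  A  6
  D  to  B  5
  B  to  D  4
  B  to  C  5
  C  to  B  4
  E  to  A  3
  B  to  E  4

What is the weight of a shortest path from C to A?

Candidate routes:
C - B - D - A: 4 + 4 + 6 = 14
C - D - A: 3 + 6 = 9
C - D - B - E - A: 3 + 5 + 4 + 3 = 15
C - B - E - A: 4 + 4 + 3 = 11
Shortest: 9.

9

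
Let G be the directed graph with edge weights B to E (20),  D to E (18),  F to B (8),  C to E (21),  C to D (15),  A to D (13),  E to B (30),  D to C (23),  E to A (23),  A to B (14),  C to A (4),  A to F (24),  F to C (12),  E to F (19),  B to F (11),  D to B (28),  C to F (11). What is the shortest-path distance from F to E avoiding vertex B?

Candidate routes:
F -> C -> D -> E: 12 + 15 + 18 = 45
F -> C -> A -> D -> E: 12 + 4 + 13 + 18 = 47
F -> C -> E: 12 + 21 = 33
Best route has total 33.

33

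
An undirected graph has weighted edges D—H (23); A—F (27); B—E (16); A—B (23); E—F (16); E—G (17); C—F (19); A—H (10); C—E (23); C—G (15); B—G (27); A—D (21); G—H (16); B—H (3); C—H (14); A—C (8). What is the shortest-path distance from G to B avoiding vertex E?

19

Checking several routes:
G → H → B: 16 + 3 = 19
G → B: 27
G → C → A → H → B: 15 + 8 + 10 + 3 = 36
G → C → H → B: 15 + 14 + 3 = 32
The minimum is 19.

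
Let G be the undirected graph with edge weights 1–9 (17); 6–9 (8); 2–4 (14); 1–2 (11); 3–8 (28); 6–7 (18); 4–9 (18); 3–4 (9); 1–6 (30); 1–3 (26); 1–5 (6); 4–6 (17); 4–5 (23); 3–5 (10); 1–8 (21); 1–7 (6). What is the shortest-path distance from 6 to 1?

Some routes from 6 to 1:
6-4-2-1: 17 + 14 + 11 = 42
6-4-3-5-1: 17 + 9 + 10 + 6 = 42
6-9-1: 8 + 17 = 25
6-1: 30
6-7-1: 18 + 6 = 24
Best route has total 24.

24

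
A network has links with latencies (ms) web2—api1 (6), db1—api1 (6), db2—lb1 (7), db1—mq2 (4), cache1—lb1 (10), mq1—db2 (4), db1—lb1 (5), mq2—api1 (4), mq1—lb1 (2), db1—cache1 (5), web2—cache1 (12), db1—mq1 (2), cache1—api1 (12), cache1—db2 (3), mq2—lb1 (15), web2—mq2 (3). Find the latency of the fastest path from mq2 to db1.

Comparing a few candidate routes:
mq2 -> web2 -> cache1 -> db1: 3 + 12 + 5 = 20
mq2 -> lb1 -> db1: 15 + 5 = 20
mq2 -> db1: 4
mq2 -> web2 -> api1 -> db1: 3 + 6 + 6 = 15
mq2 -> api1 -> db1: 4 + 6 = 10
mq2 -> lb1 -> mq1 -> db1: 15 + 2 + 2 = 19
Best route has total 4 ms.

4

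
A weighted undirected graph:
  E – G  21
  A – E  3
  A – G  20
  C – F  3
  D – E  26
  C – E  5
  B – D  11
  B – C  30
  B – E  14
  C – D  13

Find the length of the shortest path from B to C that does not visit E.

Candidate routes:
B-D-C: 11 + 13 = 24
B-C: 30
Best route has total 24.

24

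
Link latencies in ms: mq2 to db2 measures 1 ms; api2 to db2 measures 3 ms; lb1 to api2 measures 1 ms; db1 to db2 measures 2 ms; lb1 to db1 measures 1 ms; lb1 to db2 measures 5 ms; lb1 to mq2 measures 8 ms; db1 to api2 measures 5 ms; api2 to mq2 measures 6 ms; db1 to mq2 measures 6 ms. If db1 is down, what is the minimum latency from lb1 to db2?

4

Paths from lb1 to db2 avoiding db1:
lb1-api2-db2: 1 + 3 = 4
lb1-mq2-db2: 8 + 1 = 9
lb1-db2: 5
lb1-mq2-api2-db2: 8 + 6 + 3 = 17
lb1-api2-mq2-db2: 1 + 6 + 1 = 8
Best route has total 4 ms.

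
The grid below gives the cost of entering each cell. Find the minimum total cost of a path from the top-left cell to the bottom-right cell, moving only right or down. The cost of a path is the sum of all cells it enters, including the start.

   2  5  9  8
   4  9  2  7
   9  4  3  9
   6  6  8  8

Cheapest: r0c0 → r1c0 → r1c1 → r1c2 → r2c2 → r3c2 → r3c3
  2 + 4 + 9 + 2 + 3 + 8 + 8 = 36
(Top row then right column would cost 48.)

36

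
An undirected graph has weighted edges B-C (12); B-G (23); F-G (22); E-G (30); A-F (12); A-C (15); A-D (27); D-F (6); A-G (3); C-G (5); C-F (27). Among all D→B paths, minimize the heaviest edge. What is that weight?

12

Checking several routes:
D - F - A - C - G - B: max(6, 12, 15, 5, 23) = 23
D - F - G - C - B: max(6, 22, 5, 12) = 22
D - F - A - C - B: max(6, 12, 15, 12) = 15
D - F - G - A - C - B: max(6, 22, 3, 15, 12) = 22
D - F - G - B: max(6, 22, 23) = 23
D - F - A - G - C - B: max(6, 12, 3, 5, 12) = 12
Smallest bottleneck: 12.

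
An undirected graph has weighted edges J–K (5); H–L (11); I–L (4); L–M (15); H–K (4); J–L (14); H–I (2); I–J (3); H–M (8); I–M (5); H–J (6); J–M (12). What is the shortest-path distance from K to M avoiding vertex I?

Checking several routes:
K -> J -> H -> M: 5 + 6 + 8 = 19
K -> J -> M: 5 + 12 = 17
K -> H -> M: 4 + 8 = 12
The minimum is 12.

12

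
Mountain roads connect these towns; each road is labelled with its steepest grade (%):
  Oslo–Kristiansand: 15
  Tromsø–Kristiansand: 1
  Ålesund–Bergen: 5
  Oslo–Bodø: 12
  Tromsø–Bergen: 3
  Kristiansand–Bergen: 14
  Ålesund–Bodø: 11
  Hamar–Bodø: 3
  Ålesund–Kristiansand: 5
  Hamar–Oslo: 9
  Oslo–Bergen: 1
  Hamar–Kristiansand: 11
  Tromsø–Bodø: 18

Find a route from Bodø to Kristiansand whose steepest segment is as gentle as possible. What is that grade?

Some routes from Bodø to Kristiansand:
Bodø-Ålesund-Bergen-Oslo-Hamar-Kristiansand: max(11, 5, 1, 9, 11) = 11
Bodø-Hamar-Oslo-Bergen-Tromsø-Kristiansand: max(3, 9, 1, 3, 1) = 9
Bodø-Hamar-Oslo-Bergen-Ålesund-Kristiansand: max(3, 9, 1, 5, 5) = 9
Bodø-Ålesund-Bergen-Tromsø-Kristiansand: max(11, 5, 3, 1) = 11
Smallest bottleneck: 9%.

9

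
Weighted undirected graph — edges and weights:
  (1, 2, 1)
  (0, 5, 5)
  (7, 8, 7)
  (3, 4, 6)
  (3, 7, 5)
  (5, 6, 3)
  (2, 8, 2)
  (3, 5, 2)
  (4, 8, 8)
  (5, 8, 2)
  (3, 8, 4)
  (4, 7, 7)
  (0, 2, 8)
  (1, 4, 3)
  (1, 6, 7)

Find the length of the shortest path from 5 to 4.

8

Comparing a few candidate routes:
5 → 8 → 2 → 1 → 4: 2 + 2 + 1 + 3 = 8
5 → 3 → 4: 2 + 6 = 8
5 → 3 → 8 → 2 → 1 → 4: 2 + 4 + 2 + 1 + 3 = 12
5 → 8 → 4: 2 + 8 = 10
The minimum is 8.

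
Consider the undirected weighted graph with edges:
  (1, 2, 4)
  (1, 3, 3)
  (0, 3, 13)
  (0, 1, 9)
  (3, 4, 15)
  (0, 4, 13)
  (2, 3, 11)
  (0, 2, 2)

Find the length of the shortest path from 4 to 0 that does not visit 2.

13

Routes from 4 to 0 avoiding 2:
4 → 3 → 1 → 0: 15 + 3 + 9 = 27
4 → 3 → 0: 15 + 13 = 28
4 → 0: 13
The minimum is 13.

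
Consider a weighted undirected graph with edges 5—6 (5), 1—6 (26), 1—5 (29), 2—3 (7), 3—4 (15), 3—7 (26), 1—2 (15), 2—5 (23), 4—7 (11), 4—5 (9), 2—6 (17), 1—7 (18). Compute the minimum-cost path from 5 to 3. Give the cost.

Some routes from 5 to 3:
5→4→7→3: 9 + 11 + 26 = 46
5→4→3: 9 + 15 = 24
5→2→3: 23 + 7 = 30
5→1→2→3: 29 + 15 + 7 = 51
5→6→2→3: 5 + 17 + 7 = 29
Best route has total 24.

24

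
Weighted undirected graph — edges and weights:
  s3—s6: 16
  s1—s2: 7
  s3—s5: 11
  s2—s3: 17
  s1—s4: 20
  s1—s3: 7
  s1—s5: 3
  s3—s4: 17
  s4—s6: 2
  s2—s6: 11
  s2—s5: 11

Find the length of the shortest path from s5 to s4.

Comparing a few candidate routes:
s5 → s1 → s3 → s4: 3 + 7 + 17 = 27
s5 → s2 → s6 → s4: 11 + 11 + 2 = 24
s5 → s1 → s2 → s6 → s4: 3 + 7 + 11 + 2 = 23
s5 → s1 → s4: 3 + 20 = 23
Best route has total 23.

23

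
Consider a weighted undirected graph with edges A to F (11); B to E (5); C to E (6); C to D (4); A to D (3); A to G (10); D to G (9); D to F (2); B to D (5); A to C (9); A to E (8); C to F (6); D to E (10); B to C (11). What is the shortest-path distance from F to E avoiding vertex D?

12

Checking several routes:
F -> A -> E: 11 + 8 = 19
F -> C -> E: 6 + 6 = 12
F -> C -> B -> E: 6 + 11 + 5 = 22
Shortest: 12.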